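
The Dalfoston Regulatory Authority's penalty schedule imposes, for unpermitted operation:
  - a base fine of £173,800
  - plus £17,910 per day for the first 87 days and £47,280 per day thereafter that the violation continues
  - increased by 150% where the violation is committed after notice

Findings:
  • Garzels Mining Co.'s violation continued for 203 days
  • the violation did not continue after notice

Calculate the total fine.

£7,216,450

First 87 days: 87 × £17,910 = £1,558,170
Remaining days: (203 − 87) × £47,280 = £5,484,480
Per-day component: £1,558,170 + £5,484,480 = £7,042,650
Base plus per-day: £173,800 + £7,042,650 = £7,216,450
The violation did not continue after notice: no 150% increase.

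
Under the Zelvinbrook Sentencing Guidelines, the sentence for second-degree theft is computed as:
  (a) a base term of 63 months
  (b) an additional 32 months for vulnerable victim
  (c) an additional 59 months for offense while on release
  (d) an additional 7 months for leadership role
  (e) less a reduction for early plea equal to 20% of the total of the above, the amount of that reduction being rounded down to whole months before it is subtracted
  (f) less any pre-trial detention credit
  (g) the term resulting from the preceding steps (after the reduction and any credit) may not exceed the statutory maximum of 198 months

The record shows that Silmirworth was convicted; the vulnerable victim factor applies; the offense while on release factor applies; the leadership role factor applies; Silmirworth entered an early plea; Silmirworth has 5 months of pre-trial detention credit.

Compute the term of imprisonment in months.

124 months

Vulnerable victim enhancement: +32 months
Offense while on release enhancement: +59 months
Leadership role enhancement: +7 months
Adjusted term: 63 months + 32 months + 59 months + 7 months = 161 months
Early plea reduction: 20% of 161 months = 32 months (rounded down)
After reduction: 161 − 32 = 129 months
Less pre-trial detention credit: 129 months − 5 months = 124 months
Cap at 198 months: 124 months is within the cap, no reduction.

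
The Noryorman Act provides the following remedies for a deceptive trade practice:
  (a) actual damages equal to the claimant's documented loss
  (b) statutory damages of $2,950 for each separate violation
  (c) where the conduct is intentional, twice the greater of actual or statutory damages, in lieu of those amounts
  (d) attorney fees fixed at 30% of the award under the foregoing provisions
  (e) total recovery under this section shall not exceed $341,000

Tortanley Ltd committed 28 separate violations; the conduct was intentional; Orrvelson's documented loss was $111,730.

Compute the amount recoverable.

Statutory damages: 28 × $2,950 = $82,600
Greater of actual damages ($111,730) or statutory damages ($82,600): $111,730
Doubled: 2 × $111,730 = $223,460
Attorney fees: 30% of $223,460 = $67,038
Total before cap: $223,460 + $67,038 = $290,498
Cap at $341,000: $290,498 is within the cap, no reduction.

$290,498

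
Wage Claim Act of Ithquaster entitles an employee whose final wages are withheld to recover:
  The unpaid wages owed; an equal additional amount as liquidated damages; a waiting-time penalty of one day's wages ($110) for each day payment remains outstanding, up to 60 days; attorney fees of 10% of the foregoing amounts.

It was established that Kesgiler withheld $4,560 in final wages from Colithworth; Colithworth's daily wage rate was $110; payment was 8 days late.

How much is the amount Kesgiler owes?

$11,000

Liquidated damages (equal amount): $4,560
Penalty days: min(8, 60) = 8
Waiting-time penalty: 8 × $110 = $880
Subtotal: $4,560 + $4,560 + $880 = $10,000
Attorney fees: 10% of $10,000 = $1,000
Total award: $10,000 + $1,000 = $11,000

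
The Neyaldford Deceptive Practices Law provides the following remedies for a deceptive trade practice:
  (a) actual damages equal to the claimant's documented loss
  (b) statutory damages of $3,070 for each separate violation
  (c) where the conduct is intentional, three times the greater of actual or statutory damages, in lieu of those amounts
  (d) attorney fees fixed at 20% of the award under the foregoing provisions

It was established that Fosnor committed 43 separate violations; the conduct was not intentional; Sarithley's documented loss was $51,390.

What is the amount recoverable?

Statutory damages: 43 × $3,070 = $132,010
Conduct not intentional: the in-lieu enhancement does not apply.
Actual plus statutory damages: $51,390 + $132,010 = $183,400
Attorney fees: 20% of $183,400 = $36,680
Total recovery: $183,400 + $36,680 = $220,080

$220,080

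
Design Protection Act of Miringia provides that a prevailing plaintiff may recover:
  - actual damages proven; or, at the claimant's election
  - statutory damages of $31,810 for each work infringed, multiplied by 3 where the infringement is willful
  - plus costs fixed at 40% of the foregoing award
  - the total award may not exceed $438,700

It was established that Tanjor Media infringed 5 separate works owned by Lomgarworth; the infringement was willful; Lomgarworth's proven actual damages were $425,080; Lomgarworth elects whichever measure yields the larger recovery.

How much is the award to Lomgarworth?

$438,700

Statutory damages: 5 × $31,810 = $159,050
Trebled: 3 × $159,050 = $477,150
Greater of actual damages ($425,080) or enhanced statutory damages ($477,150): $477,150
Costs: 40% of $477,150 = $190,860
Award plus costs: $477,150 + $190,860 = $668,010
Cap at $438,700: $668,010 exceeds the cap → $438,700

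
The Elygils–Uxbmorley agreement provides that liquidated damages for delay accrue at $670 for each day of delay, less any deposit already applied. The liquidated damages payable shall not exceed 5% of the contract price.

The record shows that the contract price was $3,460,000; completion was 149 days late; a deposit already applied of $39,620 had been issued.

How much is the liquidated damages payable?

Per-day damages: 149 × $670 = $99,830
Less deposit already applied: $99,830 − $39,620 = $60,210
Cap: 5% of $3,460,000 = $173,000
Cap at $173,000: $60,210 is within the cap, no reduction.

$60,210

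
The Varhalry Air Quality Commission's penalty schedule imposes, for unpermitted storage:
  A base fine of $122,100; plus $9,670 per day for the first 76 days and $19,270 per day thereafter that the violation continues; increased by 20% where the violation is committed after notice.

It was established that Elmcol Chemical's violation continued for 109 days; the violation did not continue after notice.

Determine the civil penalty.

First 76 days: 76 × $9,670 = $734,920
Remaining days: (109 − 76) × $19,270 = $635,910
Per-day component: $734,920 + $635,910 = $1,370,830
Base plus per-day: $122,100 + $1,370,830 = $1,492,930
The violation did not continue after notice: no 20% increase.

$1,492,930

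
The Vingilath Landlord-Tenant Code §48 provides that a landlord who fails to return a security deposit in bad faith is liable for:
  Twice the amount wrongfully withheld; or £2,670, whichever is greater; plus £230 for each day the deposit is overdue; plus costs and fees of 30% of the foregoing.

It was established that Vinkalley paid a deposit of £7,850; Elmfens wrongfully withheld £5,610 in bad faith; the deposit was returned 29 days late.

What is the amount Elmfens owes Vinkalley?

Recovery: £23,257

Doubled: 2 × £5,610 = £11,220
Minimum £2,670: £11,220 meets the minimum, no increase.
Late-return penalty: 29 × £230 = £6,670
Damages plus late penalty: £11,220 + £6,670 = £17,890
Costs and fees: 30% of £17,890 = £5,367
Total recovery: £17,890 + £5,367 = £23,257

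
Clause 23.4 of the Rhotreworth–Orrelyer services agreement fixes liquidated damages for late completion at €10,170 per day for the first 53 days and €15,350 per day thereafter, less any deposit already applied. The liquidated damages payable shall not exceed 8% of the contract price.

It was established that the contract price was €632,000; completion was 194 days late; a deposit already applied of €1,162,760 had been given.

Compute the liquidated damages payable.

First 53 days: 53 × €10,170 = €539,010
Remaining days: (194 − 53) × €15,350 = €2,164,350
Accrued per-day damages: €539,010 + €2,164,350 = €2,703,360
Less deposit already applied: €2,703,360 − €1,162,760 = €1,540,600
Cap: 8% of €632,000 = €50,560
Cap at €50,560: €1,540,600 exceeds the cap → €50,560

Liquidated damages: €50,560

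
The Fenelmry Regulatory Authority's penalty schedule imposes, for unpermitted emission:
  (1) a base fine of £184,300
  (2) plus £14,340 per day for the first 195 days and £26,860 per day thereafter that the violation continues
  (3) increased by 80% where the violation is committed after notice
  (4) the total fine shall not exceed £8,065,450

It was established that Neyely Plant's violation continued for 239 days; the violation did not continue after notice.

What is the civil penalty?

First 195 days: 195 × £14,340 = £2,796,300
Remaining days: (239 − 195) × £26,860 = £1,181,840
Per-day component: £2,796,300 + £1,181,840 = £3,978,140
Base plus per-day: £184,300 + £3,978,140 = £4,162,440
The violation did not continue after notice: no 80% increase.
Cap at £8,065,450: £4,162,440 is within the cap, no reduction.

£4,162,440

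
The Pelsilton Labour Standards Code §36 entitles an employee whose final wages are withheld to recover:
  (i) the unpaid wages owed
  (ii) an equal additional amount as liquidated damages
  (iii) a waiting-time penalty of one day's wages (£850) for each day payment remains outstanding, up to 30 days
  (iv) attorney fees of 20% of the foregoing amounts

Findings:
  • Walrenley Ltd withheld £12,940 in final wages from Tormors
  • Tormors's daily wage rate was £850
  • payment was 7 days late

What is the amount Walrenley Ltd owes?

£38,196

Liquidated damages (equal amount): £12,940
Penalty days: min(7, 30) = 7
Waiting-time penalty: 7 × £850 = £5,950
Subtotal: £12,940 + £12,940 + £5,950 = £31,830
Attorney fees: 20% of £31,830 = £6,366
Total award: £31,830 + £6,366 = £38,196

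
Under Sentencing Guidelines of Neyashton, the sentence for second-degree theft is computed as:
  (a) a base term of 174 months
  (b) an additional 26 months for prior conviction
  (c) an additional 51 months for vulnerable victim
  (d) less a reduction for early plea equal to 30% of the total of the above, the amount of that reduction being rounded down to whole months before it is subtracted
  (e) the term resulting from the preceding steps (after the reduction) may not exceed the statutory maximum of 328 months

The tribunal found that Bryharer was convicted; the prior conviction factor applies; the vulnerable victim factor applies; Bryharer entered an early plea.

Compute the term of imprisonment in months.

176 months

Prior conviction enhancement: +26 months
Vulnerable victim enhancement: +51 months
Adjusted term: 174 months + 26 months + 51 months = 251 months
Early plea reduction: 30% of 251 months = 75 months (rounded down)
After reduction: 251 − 75 = 176 months
Cap at 328 months: 176 months is within the cap, no reduction.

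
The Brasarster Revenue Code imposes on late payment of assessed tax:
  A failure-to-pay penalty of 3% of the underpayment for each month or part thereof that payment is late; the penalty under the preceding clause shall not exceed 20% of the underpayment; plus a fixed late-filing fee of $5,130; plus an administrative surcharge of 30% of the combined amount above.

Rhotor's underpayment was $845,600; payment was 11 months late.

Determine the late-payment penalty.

$226,525

Accrued rate: 3% × 11 = 33%, capped at 20% → 20%
Failure-to-pay penalty: 20% of $845,600 = $169,120
Penalty before surcharge: $169,120 + $5,130 = $174,250
Administrative surcharge: 30% of $174,250 = $52,275
Total penalty: $174,250 + $52,275 = $226,525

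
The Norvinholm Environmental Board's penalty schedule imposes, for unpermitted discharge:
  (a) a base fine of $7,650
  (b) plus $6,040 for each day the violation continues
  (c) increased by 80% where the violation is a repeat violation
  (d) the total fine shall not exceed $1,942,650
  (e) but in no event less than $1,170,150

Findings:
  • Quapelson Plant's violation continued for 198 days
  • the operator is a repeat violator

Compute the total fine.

$1,942,650

Per-day component: 198 × $6,040 = $1,195,920
Base plus per-day: $7,650 + $1,195,920 = $1,203,570
Enhancement: 80% of $1,203,570 = $962,856
Enhanced fine: $1,203,570 + $962,856 = $2,166,426
Cap at $1,942,650: $2,166,426 exceeds the cap → $1,942,650
Minimum $1,170,150: $1,942,650 meets the minimum, no increase.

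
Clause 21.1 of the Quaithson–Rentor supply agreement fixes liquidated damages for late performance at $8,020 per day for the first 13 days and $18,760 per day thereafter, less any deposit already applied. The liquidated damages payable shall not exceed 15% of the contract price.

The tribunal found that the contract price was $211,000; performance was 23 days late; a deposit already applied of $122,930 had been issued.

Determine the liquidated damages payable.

First 13 days: 13 × $8,020 = $104,260
Remaining days: (23 − 13) × $18,760 = $187,600
Accrued per-day damages: $104,260 + $187,600 = $291,860
Less deposit already applied: $291,860 − $122,930 = $168,930
Cap: 15% of $211,000 = $31,650
Cap at $31,650: $168,930 exceeds the cap → $31,650

Liquidated damages: $31,650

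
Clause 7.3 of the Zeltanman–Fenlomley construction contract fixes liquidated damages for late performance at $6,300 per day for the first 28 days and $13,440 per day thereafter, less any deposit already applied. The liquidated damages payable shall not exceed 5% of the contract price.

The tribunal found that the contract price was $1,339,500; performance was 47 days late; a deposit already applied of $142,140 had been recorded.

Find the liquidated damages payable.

First 28 days: 28 × $6,300 = $176,400
Remaining days: (47 − 28) × $13,440 = $255,360
Accrued per-day damages: $176,400 + $255,360 = $431,760
Less deposit already applied: $431,760 − $142,140 = $289,620
Cap: 5% of $1,339,500 = $66,975
Cap at $66,975: $289,620 exceeds the cap → $66,975

$66,975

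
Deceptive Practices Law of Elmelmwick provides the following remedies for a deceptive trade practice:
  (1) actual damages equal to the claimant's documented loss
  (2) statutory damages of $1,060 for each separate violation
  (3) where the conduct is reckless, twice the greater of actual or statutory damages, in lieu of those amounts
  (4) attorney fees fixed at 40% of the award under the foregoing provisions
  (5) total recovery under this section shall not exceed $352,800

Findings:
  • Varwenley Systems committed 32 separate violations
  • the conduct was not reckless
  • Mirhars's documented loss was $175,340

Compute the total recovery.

$292,964

Statutory damages: 32 × $1,060 = $33,920
Conduct not reckless: the in-lieu enhancement does not apply.
Actual plus statutory damages: $175,340 + $33,920 = $209,260
Attorney fees: 40% of $209,260 = $83,704
Total before cap: $209,260 + $83,704 = $292,964
Cap at $352,800: $292,964 is within the cap, no reduction.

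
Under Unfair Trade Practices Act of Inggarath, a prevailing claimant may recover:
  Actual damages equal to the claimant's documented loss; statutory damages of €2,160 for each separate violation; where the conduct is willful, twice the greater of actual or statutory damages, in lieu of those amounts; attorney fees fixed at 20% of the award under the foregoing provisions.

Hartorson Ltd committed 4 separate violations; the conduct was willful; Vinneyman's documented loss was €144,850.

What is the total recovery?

Statutory damages: 4 × €2,160 = €8,640
Greater of actual damages (€144,850) or statutory damages (€8,640): €144,850
Doubled: 2 × €144,850 = €289,700
Attorney fees: 20% of €289,700 = €57,940
Total recovery: €289,700 + €57,940 = €347,640

€347,640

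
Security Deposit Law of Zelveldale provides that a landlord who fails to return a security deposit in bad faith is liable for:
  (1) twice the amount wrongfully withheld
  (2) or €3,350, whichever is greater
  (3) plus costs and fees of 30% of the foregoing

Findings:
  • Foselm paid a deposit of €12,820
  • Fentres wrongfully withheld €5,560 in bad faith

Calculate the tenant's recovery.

€14,456

Doubled: 2 × €5,560 = €11,120
Minimum €3,350: €11,120 meets the minimum, no increase.
Costs and fees: 30% of €11,120 = €3,336
Total recovery: €11,120 + €3,336 = €14,456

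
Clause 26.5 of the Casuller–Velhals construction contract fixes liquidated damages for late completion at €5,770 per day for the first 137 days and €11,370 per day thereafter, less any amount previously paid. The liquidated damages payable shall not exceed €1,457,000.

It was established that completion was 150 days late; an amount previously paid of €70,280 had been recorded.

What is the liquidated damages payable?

First 137 days: 137 × €5,770 = €790,490
Remaining days: (150 − 137) × €11,370 = €147,810
Accrued per-day damages: €790,490 + €147,810 = €938,300
Less amount previously paid: €938,300 − €70,280 = €868,020
Cap at €1,457,000: €868,020 is within the cap, no reduction.

€868,020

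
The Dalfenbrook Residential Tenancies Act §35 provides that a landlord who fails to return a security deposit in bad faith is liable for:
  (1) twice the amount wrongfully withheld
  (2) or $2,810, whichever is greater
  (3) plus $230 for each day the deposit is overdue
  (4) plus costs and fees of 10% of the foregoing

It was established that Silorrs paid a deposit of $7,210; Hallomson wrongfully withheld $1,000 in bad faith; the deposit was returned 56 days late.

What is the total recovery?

Doubled: 2 × $1,000 = $2,000
Minimum $2,810: $2,000 is below the minimum → $2,810
Late-return penalty: 56 × $230 = $12,880
Damages plus late penalty: $2,810 + $12,880 = $15,690
Costs and fees: 10% of $15,690 = $1,569
Total recovery: $15,690 + $1,569 = $17,259

$17,259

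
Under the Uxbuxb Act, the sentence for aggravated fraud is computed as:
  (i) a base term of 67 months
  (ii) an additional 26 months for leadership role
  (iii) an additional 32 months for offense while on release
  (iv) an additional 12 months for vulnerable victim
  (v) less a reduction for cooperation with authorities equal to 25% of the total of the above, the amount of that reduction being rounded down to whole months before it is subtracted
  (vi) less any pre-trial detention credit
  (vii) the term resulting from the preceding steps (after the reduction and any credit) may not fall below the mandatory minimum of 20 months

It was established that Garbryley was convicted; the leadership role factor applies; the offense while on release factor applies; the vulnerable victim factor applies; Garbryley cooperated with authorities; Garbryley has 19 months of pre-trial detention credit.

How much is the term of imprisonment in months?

Leadership role enhancement: +26 months
Offense while on release enhancement: +32 months
Vulnerable victim enhancement: +12 months
Adjusted term: 67 months + 26 months + 32 months + 12 months = 137 months
Cooperation with authorities reduction: 25% of 137 months = 34 months (rounded down)
After reduction: 137 − 34 = 103 months
Less pre-trial detention credit: 103 months − 19 months = 84 months
Minimum 20 months: 84 months meets the minimum, no increase.

Sentence: 84 months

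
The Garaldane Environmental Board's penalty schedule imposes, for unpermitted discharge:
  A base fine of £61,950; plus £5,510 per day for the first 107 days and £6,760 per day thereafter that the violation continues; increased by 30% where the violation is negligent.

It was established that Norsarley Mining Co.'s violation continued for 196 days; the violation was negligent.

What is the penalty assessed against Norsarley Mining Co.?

First 107 days: 107 × £5,510 = £589,570
Remaining days: (196 − 107) × £6,760 = £601,640
Per-day component: £589,570 + £601,640 = £1,191,210
Base plus per-day: £61,950 + £1,191,210 = £1,253,160
Enhancement: 30% of £1,253,160 = £375,948
Enhanced fine: £1,253,160 + £375,948 = £1,629,108

£1,629,108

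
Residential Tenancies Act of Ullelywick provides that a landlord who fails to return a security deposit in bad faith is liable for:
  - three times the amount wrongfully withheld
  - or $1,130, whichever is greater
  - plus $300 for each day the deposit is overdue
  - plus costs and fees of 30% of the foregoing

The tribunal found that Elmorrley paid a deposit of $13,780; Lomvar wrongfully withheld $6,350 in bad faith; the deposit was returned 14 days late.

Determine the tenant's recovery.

Trebled: 3 × $6,350 = $19,050
Minimum $1,130: $19,050 meets the minimum, no increase.
Late-return penalty: 14 × $300 = $4,200
Damages plus late penalty: $19,050 + $4,200 = $23,250
Costs and fees: 30% of $23,250 = $6,975
Total recovery: $23,250 + $6,975 = $30,225

Recovery: $30,225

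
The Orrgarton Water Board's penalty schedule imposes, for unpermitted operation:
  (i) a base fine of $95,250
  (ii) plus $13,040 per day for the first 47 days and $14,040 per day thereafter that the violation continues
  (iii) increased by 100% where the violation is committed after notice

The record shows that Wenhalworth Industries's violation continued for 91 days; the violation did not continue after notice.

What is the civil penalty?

First 47 days: 47 × $13,040 = $612,880
Remaining days: (91 − 47) × $14,040 = $617,760
Per-day component: $612,880 + $617,760 = $1,230,640
Base plus per-day: $95,250 + $1,230,640 = $1,325,890
The violation did not continue after notice: no 100% increase.

$1,325,890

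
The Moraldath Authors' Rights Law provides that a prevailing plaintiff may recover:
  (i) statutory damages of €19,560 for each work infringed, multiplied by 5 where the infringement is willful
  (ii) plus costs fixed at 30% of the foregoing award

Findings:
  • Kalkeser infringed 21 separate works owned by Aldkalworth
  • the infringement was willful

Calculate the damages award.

Statutory damages: 21 × €19,560 = €410,760
Multiplied by 5: 5 × €410,760 = €2,053,800
Costs: 30% of €2,053,800 = €616,140
Award plus costs: €2,053,800 + €616,140 = €2,669,940

€2,669,940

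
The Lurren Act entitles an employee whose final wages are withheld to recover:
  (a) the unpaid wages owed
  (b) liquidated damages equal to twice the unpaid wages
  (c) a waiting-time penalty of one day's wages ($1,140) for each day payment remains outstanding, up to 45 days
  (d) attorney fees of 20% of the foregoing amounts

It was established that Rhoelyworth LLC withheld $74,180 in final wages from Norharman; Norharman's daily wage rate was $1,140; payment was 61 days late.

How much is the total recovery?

$328,608

Doubled: 2 × $74,180 = $148,360
Penalty days: min(61, 45) = 45
Waiting-time penalty: 45 × $1,140 = $51,300
Subtotal: $74,180 + $148,360 + $51,300 = $273,840
Attorney fees: 20% of $273,840 = $54,768
Total award: $273,840 + $54,768 = $328,608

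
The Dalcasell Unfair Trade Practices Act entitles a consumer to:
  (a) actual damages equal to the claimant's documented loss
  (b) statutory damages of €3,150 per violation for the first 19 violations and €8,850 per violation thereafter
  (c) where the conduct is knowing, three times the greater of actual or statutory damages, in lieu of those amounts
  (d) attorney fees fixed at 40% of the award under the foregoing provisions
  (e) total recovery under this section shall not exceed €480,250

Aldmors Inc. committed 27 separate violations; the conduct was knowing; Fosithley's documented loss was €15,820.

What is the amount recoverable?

First 19 violations: 19 × €3,150 = €59,850
Remaining violations: (27 − 19) × €8,850 = €70,800
Statutory damages: €59,850 + €70,800 = €130,650
Greater of actual damages (€15,820) or statutory damages (€130,650): €130,650
Trebled: 3 × €130,650 = €391,950
Attorney fees: 40% of €391,950 = €156,780
Total before cap: €391,950 + €156,780 = €548,730
Cap at €480,250: €548,730 exceeds the cap → €480,250

€480,250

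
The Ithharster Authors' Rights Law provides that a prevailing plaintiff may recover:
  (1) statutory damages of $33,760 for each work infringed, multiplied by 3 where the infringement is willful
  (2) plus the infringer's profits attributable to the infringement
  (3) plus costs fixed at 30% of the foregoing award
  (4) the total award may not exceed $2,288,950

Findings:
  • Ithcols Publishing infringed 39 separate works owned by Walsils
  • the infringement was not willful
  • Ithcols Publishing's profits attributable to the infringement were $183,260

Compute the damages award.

Statutory damages: 39 × $33,760 = $1,316,640
Infringement not willful: no ×3 enhancement.
Combined award: $1,316,640 + $183,260 = $1,499,900
Costs: 30% of $1,499,900 = $449,970
Award plus costs: $1,499,900 + $449,970 = $1,949,870
Cap at $2,288,950: $1,949,870 is within the cap, no reduction.

Award: $1,949,870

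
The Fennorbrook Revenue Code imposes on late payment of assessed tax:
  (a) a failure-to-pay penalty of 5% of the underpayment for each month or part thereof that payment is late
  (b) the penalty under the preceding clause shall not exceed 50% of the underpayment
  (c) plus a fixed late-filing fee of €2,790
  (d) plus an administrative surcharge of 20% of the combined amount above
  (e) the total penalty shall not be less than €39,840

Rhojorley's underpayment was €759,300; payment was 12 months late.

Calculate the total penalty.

Accrued rate: 5% × 12 = 60%, capped at 50% → 50%
Failure-to-pay penalty: 50% of €759,300 = €379,650
Penalty before surcharge: €379,650 + €2,790 = €382,440
Administrative surcharge: 20% of €382,440 = €76,488
Total penalty: €382,440 + €76,488 = €458,928
Minimum €39,840: €458,928 meets the minimum, no increase.

Penalty: €458,928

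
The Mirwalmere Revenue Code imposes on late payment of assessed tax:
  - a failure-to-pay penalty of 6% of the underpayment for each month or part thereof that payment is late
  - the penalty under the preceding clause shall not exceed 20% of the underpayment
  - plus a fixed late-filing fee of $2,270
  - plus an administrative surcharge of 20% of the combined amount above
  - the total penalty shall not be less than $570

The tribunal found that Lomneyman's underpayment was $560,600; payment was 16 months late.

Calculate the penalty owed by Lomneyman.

$137,268

Accrued rate: 6% × 16 = 96%, capped at 20% → 20%
Failure-to-pay penalty: 20% of $560,600 = $112,120
Penalty before surcharge: $112,120 + $2,270 = $114,390
Administrative surcharge: 20% of $114,390 = $22,878
Total penalty: $114,390 + $22,878 = $137,268
Minimum $570: $137,268 meets the minimum, no increase.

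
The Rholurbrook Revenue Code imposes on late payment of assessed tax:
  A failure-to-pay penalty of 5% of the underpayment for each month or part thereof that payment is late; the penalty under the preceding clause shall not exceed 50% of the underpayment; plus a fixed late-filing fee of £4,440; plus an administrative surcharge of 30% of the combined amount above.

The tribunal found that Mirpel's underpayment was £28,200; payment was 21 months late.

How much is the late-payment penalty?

£24,102

Accrued rate: 5% × 21 = 105%, capped at 50% → 50%
Failure-to-pay penalty: 50% of £28,200 = £14,100
Penalty before surcharge: £14,100 + £4,440 = £18,540
Administrative surcharge: 30% of £18,540 = £5,562
Total penalty: £18,540 + £5,562 = £24,102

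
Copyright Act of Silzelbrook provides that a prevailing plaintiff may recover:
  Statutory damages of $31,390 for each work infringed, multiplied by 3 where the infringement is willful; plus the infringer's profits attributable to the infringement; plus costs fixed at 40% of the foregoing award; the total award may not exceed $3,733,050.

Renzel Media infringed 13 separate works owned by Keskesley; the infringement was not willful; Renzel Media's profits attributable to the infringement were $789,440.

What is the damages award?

Award: $1,676,514

Statutory damages: 13 × $31,390 = $408,070
Infringement not willful: no ×3 enhancement.
Combined award: $408,070 + $789,440 = $1,197,510
Costs: 40% of $1,197,510 = $479,004
Award plus costs: $1,197,510 + $479,004 = $1,676,514
Cap at $3,733,050: $1,676,514 is within the cap, no reduction.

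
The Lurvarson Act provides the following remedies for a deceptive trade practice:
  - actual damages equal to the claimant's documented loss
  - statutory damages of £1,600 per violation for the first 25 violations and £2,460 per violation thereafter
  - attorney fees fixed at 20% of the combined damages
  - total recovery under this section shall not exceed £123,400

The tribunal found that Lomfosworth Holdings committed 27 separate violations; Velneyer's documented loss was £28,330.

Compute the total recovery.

First 25 violations: 25 × £1,600 = £40,000
Remaining violations: (27 − 25) × £2,460 = £4,920
Statutory damages: £40,000 + £4,920 = £44,920
Combined damages: £28,330 + £44,920 = £73,250
Attorney fees: 20% of £73,250 = £14,650
Total before cap: £73,250 + £14,650 = £87,900
Cap at £123,400: £87,900 is within the cap, no reduction.

£87,900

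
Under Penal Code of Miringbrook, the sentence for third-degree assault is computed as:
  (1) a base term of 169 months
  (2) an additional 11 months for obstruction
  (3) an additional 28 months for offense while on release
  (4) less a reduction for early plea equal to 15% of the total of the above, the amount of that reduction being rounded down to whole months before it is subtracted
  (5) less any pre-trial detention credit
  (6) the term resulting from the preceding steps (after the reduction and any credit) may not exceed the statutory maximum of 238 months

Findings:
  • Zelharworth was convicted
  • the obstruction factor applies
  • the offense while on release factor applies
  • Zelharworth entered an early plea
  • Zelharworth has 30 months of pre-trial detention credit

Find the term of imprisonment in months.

147 months

Obstruction enhancement: +11 months
Offense while on release enhancement: +28 months
Adjusted term: 169 months + 11 months + 28 months = 208 months
Early plea reduction: 15% of 208 months = 31 months (rounded down)
After reduction: 208 − 31 = 177 months
Less pre-trial detention credit: 177 months − 30 months = 147 months
Cap at 238 months: 147 months is within the cap, no reduction.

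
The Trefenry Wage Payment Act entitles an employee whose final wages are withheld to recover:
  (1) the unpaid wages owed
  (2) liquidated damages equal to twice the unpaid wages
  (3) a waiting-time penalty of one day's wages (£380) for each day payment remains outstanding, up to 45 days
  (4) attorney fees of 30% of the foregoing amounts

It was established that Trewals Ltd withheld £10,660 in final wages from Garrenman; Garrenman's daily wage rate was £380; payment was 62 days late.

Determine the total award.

£63,804

Doubled: 2 × £10,660 = £21,320
Penalty days: min(62, 45) = 45
Waiting-time penalty: 45 × £380 = £17,100
Subtotal: £10,660 + £21,320 + £17,100 = £49,080
Attorney fees: 30% of £49,080 = £14,724
Total award: £49,080 + £14,724 = £63,804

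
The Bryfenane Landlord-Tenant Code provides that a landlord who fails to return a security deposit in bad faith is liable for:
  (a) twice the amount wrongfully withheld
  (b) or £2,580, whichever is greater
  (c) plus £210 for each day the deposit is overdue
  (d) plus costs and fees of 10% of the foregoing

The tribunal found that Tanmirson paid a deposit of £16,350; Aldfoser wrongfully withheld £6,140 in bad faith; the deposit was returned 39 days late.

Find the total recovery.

£22,517

Doubled: 2 × £6,140 = £12,280
Minimum £2,580: £12,280 meets the minimum, no increase.
Late-return penalty: 39 × £210 = £8,190
Damages plus late penalty: £12,280 + £8,190 = £20,470
Costs and fees: 10% of £20,470 = £2,047
Total recovery: £20,470 + £2,047 = £22,517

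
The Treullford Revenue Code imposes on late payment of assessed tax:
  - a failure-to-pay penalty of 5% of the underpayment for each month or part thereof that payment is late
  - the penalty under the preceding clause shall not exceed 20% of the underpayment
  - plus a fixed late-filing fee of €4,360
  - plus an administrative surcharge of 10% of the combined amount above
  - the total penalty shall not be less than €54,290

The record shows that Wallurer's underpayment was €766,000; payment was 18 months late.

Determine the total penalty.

Accrued rate: 5% × 18 = 90%, capped at 20% → 20%
Failure-to-pay penalty: 20% of €766,000 = €153,200
Penalty before surcharge: €153,200 + €4,360 = €157,560
Administrative surcharge: 10% of €157,560 = €15,756
Total penalty: €157,560 + €15,756 = €173,316
Minimum €54,290: €173,316 meets the minimum, no increase.

€173,316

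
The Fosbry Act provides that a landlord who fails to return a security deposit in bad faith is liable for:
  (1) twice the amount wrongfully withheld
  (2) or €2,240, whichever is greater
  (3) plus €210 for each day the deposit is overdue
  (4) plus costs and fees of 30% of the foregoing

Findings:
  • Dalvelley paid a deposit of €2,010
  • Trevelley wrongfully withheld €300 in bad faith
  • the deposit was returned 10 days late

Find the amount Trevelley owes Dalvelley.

€5,642

Doubled: 2 × €300 = €600
Minimum €2,240: €600 is below the minimum → €2,240
Late-return penalty: 10 × €210 = €2,100
Damages plus late penalty: €2,240 + €2,100 = €4,340
Costs and fees: 30% of €4,340 = €1,302
Total recovery: €4,340 + €1,302 = €5,642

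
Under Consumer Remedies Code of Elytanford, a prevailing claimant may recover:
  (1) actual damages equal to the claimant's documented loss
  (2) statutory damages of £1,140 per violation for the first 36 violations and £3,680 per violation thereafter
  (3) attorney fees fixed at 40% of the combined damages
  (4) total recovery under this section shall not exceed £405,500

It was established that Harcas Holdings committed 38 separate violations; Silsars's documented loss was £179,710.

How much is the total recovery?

First 36 violations: 36 × £1,140 = £41,040
Remaining violations: (38 − 36) × £3,680 = £7,360
Statutory damages: £41,040 + £7,360 = £48,400
Combined damages: £179,710 + £48,400 = £228,110
Attorney fees: 40% of £228,110 = £91,244
Total before cap: £228,110 + £91,244 = £319,354
Cap at £405,500: £319,354 is within the cap, no reduction.

Total recovery: £319,354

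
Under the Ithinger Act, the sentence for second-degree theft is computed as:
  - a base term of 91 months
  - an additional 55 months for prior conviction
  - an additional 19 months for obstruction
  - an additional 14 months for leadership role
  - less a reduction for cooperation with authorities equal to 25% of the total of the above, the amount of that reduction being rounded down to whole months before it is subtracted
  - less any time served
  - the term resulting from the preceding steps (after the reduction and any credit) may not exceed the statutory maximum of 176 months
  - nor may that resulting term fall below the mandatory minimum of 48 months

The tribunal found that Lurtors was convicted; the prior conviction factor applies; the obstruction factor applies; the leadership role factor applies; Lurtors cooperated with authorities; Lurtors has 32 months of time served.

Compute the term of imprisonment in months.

103 months

Prior conviction enhancement: +55 months
Obstruction enhancement: +19 months
Leadership role enhancement: +14 months
Adjusted term: 91 months + 55 months + 19 months + 14 months = 179 months
Cooperation with authorities reduction: 25% of 179 months = 44 months (rounded down)
After reduction: 179 − 44 = 135 months
Less time served: 135 months − 32 months = 103 months
Cap at 176 months: 103 months is within the cap, no reduction.
Minimum 48 months: 103 months meets the minimum, no increase.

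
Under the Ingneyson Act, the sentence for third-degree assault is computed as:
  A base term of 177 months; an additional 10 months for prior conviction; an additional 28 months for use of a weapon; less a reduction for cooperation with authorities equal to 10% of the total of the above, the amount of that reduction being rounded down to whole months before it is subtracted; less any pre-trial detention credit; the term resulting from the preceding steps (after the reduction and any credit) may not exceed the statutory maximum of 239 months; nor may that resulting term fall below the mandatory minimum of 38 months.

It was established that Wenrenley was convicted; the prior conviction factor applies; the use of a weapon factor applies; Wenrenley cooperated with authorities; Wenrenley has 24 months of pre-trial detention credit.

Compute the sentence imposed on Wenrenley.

170 months

Prior conviction enhancement: +10 months
Use of a weapon enhancement: +28 months
Adjusted term: 177 months + 10 months + 28 months = 215 months
Cooperation with authorities reduction: 10% of 215 months = 21 months (rounded down)
After reduction: 215 − 21 = 194 months
Less pre-trial detention credit: 194 months − 24 months = 170 months
Cap at 239 months: 170 months is within the cap, no reduction.
Minimum 38 months: 170 months meets the minimum, no increase.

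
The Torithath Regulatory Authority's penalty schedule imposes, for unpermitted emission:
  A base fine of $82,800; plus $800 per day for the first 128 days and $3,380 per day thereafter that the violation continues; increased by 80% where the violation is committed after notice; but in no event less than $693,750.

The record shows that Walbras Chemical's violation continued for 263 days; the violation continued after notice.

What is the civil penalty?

$1,154,700

First 128 days: 128 × $800 = $102,400
Remaining days: (263 − 128) × $3,380 = $456,300
Per-day component: $102,400 + $456,300 = $558,700
Base plus per-day: $82,800 + $558,700 = $641,500
Enhancement: 80% of $641,500 = $513,200
Enhanced fine: $641,500 + $513,200 = $1,154,700
Minimum $693,750: $1,154,700 meets the minimum, no increase.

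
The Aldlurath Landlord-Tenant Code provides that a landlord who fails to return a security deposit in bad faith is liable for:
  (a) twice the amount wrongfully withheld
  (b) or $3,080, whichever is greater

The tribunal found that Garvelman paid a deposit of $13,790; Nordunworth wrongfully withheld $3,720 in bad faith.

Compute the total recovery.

$7,440

Doubled: 2 × $3,720 = $7,440
Minimum $3,080: $7,440 meets the minimum, no increase.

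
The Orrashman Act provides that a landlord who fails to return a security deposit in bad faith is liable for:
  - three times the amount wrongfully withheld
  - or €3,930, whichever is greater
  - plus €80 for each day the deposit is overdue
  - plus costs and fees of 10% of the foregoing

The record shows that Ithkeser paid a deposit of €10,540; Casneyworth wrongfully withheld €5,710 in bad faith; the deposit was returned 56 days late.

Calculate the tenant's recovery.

€23,771

Trebled: 3 × €5,710 = €17,130
Minimum €3,930: €17,130 meets the minimum, no increase.
Late-return penalty: 56 × €80 = €4,480
Damages plus late penalty: €17,130 + €4,480 = €21,610
Costs and fees: 10% of €21,610 = €2,161
Total recovery: €21,610 + €2,161 = €23,771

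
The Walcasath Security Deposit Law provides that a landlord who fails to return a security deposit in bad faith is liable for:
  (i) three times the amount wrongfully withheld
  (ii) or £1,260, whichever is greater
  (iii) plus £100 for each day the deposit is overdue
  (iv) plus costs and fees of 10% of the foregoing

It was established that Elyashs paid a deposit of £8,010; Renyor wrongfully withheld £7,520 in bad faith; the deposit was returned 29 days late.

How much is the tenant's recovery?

Trebled: 3 × £7,520 = £22,560
Minimum £1,260: £22,560 meets the minimum, no increase.
Late-return penalty: 29 × £100 = £2,900
Damages plus late penalty: £22,560 + £2,900 = £25,460
Costs and fees: 10% of £25,460 = £2,546
Total recovery: £25,460 + £2,546 = £28,006

£28,006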